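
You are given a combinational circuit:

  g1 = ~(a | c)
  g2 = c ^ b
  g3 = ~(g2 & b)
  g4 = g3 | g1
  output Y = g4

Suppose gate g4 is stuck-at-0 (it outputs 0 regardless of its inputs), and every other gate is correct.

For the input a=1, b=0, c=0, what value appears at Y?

Propagate with g4 forced: g1=0, g2=0, g3=1, g4=0 [stuck-at-0].
So Y = 0. (Without the fault it would be 1.)

0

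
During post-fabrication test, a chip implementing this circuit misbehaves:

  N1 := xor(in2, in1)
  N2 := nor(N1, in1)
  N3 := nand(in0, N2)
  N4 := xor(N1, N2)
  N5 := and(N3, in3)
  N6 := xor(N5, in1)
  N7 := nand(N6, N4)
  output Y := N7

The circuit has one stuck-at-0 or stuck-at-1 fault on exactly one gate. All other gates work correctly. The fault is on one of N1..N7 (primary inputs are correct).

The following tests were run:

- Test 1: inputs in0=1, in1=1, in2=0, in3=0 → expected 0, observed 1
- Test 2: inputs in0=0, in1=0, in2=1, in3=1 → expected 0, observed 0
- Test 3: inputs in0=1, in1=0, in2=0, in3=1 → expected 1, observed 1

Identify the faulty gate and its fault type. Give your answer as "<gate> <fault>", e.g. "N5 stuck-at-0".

N1 stuck-at-0

Fault-free values for test 1 (in0=1, in1=1, in2=0, in3=0): N1=1, N2=0, N3=1, N4=1, N5=0, N6=1, N7=0, giving Y=0. Observed 1.
Test 1: faults giving observed 1 are {N1 stuck-at-0, N2 stuck-at-1, N4 stuck-at-0, N5 stuck-at-1, N6 stuck-at-0, N7 stuck-at-1}.
Test 2 (in0=0, in1=0, in2=1, in3=1): fault-free N1=1, N2=0, N3=1, N4=1, N5=1, N6=1, N7=0 → 0; observed 0. Eliminates N2 stuck-at-1, N4 stuck-at-0, N6 stuck-at-0, N7 stuck-at-1.
Test 3 (in0=1, in1=0, in2=0, in3=1): fault-free N1=0, N2=1, N3=0, N4=1, N5=0, N6=0, N7=1 → 1; observed 1. Eliminates N5 stuck-at-1.
Only N1 stuck-at-0 is consistent with every test.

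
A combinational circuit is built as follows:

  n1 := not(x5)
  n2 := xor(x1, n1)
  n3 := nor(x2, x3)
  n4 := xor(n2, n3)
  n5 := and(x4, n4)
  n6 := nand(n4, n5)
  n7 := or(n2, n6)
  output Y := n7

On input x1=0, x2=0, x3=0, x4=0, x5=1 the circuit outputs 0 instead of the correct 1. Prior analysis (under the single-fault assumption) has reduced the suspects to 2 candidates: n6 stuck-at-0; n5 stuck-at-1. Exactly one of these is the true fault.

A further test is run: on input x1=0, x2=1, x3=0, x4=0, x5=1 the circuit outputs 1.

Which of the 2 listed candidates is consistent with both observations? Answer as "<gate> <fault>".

n5 stuck-at-1

Evaluate each candidate on input x1=0, x2=1, x3=0, x4=0, x5=1:
  n6 stuck-at-0: n1=0, n2=0, n3=0, n4=0, n5=0, n6=0 [stuck-at-0], n7=0 → 0 — eliminated
  n5 stuck-at-1: n1=0, n2=0, n3=0, n4=0, n5=1 [stuck-at-1], n6=1, n7=1 → 1 — matches
Only n5 stuck-at-1 reproduces the observed 1.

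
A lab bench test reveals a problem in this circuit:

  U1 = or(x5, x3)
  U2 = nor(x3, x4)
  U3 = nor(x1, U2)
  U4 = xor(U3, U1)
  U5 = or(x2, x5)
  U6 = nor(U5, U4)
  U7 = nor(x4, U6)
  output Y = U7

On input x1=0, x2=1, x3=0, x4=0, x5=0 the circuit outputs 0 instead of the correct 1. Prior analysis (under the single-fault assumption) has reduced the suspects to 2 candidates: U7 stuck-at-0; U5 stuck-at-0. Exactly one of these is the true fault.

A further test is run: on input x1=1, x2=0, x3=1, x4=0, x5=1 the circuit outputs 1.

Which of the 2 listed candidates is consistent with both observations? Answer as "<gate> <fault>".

U5 stuck-at-0

Evaluate each candidate on input x1=1, x2=0, x3=1, x4=0, x5=1:
  U7 stuck-at-0: U1=1, U2=0, U3=0, U4=1, U5=1, U6=0, U7=0 [stuck-at-0] → 0 — eliminated
  U5 stuck-at-0: U1=1, U2=0, U3=0, U4=1, U5=0 [stuck-at-0], U6=0, U7=1 → 1 — matches
Only U5 stuck-at-0 reproduces the observed 1.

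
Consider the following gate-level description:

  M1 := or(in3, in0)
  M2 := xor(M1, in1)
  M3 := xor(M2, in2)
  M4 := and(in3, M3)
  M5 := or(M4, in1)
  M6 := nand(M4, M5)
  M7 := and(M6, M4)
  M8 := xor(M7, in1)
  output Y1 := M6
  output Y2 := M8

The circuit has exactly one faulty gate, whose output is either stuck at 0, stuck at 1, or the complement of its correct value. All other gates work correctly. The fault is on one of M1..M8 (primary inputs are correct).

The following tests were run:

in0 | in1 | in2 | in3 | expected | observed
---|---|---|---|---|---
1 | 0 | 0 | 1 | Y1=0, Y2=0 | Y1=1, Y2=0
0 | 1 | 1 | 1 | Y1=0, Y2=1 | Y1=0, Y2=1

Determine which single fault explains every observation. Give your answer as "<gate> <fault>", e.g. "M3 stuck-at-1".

Fault-free values for test 1 (in0=1, in1=0, in2=0, in3=1): M1=1, M2=1, M3=1, M4=1, M5=1, M6=0, M7=0, M8=0, giving Y1=0, Y2=0. Observed Y1=1, Y2=0.
Test 1: faults giving observed Y1=1, Y2=0 are {M1 stuck-at-0, M1 inverted output, M2 stuck-at-0, M2 inverted output, M3 stuck-at-0, M3 inverted output, M4 stuck-at-0, M4 inverted output}.
Test 2 (in0=0, in1=1, in2=1, in3=1): fault-free M1=1, M2=0, M3=1, M4=1, M5=1, M6=0, M7=0, M8=1 → Y1=0, Y2=1; observed Y1=0, Y2=1. Eliminates M1 stuck-at-0, M1 inverted output, M2 inverted output, M3 stuck-at-0, M3 inverted output, M4 stuck-at-0, M4 inverted output.
Only M2 stuck-at-0 is consistent with every test.

M2 stuck-at-0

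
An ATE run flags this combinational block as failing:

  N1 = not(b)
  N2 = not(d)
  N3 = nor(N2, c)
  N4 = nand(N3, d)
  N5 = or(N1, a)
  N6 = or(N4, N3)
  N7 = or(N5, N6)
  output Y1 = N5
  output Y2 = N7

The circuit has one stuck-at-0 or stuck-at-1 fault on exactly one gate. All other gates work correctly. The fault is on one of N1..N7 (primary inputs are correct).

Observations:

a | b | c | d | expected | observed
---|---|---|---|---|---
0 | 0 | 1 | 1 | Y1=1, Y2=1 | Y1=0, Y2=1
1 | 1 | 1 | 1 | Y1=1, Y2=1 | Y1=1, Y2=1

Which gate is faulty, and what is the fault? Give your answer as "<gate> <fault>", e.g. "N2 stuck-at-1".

Fault-free values for test 1 (a=0, b=0, c=1, d=1): N1=1, N2=0, N3=0, N4=1, N5=1, N6=1, N7=1, giving Y1=1, Y2=1. Observed Y1=0, Y2=1.
Test 1: faults giving observed Y1=0, Y2=1 are {N1 stuck-at-0, N5 stuck-at-0}.
Test 2 (a=1, b=1, c=1, d=1): fault-free N1=0, N2=0, N3=0, N4=1, N5=1, N6=1, N7=1 → Y1=1, Y2=1; observed Y1=1, Y2=1. Eliminates N5 stuck-at-0.
Only N1 stuck-at-0 is consistent with every test.

N1 stuck-at-0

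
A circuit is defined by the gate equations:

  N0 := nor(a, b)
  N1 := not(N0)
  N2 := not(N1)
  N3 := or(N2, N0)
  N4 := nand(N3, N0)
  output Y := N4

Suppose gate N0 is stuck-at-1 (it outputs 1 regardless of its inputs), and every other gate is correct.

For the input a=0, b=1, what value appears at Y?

Propagate with N0 forced: N0=1 [stuck-at-1], N1=0, N2=1, N3=1, N4=0.
So Y = 0. (Without the fault it would be 1.)

0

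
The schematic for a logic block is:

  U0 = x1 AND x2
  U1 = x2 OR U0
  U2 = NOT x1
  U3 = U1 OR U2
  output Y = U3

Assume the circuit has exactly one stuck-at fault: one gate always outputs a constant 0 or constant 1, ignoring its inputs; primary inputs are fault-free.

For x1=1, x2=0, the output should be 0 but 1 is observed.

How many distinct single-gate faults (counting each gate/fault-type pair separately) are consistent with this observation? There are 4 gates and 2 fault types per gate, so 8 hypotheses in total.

Fault-free: U0=0, U1=0, U2=0, U3=0 → 0. Observed 1.
  U0 stuck-at-0: output 0 ✗
  U0 stuck-at-1: output 1 ✓
  U1 stuck-at-0: output 0 ✗
  U1 stuck-at-1: output 1 ✓
  U2 stuck-at-0: output 0 ✗
  U2 stuck-at-1: output 1 ✓
  U3 stuck-at-0: output 0 ✗
  U3 stuck-at-1: output 1 ✓
Consistent faults: {U0 stuck-at-1, U1 stuck-at-1, U2 stuck-at-1, U3 stuck-at-1} — 4 in all.

4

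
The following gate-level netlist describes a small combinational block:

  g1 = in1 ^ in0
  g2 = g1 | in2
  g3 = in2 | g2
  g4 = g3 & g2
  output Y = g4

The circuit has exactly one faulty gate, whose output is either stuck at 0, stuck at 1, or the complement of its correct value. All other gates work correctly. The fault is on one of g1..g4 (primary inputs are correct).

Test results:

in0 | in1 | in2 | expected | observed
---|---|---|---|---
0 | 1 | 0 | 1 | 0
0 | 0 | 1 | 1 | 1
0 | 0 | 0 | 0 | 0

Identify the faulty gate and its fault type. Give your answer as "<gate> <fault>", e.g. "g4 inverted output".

g1 stuck-at-0

Fault-free values for test 1 (in0=0, in1=1, in2=0): g1=1, g2=1, g3=1, g4=1, giving Y=1. Observed 0.
Test 1: faults giving observed 0 are {g1 stuck-at-0, g1 inverted output, g2 stuck-at-0, g2 inverted output, g3 stuck-at-0, g3 inverted output, g4 stuck-at-0, g4 inverted output}.
Test 2 (in0=0, in1=0, in2=1): fault-free g1=0, g2=1, g3=1, g4=1 → 1; observed 1. Eliminates g2 stuck-at-0, g2 inverted output, g3 stuck-at-0, g3 inverted output, g4 stuck-at-0, g4 inverted output.
Test 3 (in0=0, in1=0, in2=0): fault-free g1=0, g2=0, g3=0, g4=0 → 0; observed 0. Eliminates g1 inverted output.
Only g1 stuck-at-0 is consistent with every test.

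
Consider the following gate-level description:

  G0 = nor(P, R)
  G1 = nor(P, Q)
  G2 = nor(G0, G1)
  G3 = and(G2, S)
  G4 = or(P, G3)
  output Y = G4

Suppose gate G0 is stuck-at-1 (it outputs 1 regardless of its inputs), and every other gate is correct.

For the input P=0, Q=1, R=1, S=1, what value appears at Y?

Propagate with G0 forced: G0=1 [stuck-at-1], G1=0, G2=0, G3=0, G4=0.
So Y = 0. (Without the fault it would be 1.)

0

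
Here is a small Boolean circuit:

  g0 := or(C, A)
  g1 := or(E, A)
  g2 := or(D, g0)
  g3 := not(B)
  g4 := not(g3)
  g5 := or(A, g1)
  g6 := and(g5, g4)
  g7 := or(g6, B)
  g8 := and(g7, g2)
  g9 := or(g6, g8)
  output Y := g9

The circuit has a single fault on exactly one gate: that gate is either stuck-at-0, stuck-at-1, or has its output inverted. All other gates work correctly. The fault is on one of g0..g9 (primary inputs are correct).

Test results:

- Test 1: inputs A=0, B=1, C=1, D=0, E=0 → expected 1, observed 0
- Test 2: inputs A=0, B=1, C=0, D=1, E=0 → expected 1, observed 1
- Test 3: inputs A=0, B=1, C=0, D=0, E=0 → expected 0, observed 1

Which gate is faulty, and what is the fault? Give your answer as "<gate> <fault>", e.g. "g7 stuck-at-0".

g0 inverted output

Fault-free values for test 1 (A=0, B=1, C=1, D=0, E=0): g0=1, g1=0, g2=1, g3=0, g4=1, g5=0, g6=0, g7=1, g8=1, g9=1, giving Y=1. Observed 0.
Test 1: faults giving observed 0 are {g0 stuck-at-0, g0 inverted output, g2 stuck-at-0, g2 inverted output, g7 stuck-at-0, g7 inverted output, g8 stuck-at-0, g8 inverted output, g9 stuck-at-0, g9 inverted output}.
Test 2 (A=0, B=1, C=0, D=1, E=0): fault-free g0=0, g1=0, g2=1, g3=0, g4=1, g5=0, g6=0, g7=1, g8=1, g9=1 → 1; observed 1. Eliminates g2 stuck-at-0, g2 inverted output, g7 stuck-at-0, g7 inverted output, g8 stuck-at-0, g8 inverted output, g9 stuck-at-0, g9 inverted output.
Test 3 (A=0, B=1, C=0, D=0, E=0): fault-free g0=0, g1=0, g2=0, g3=0, g4=1, g5=0, g6=0, g7=1, g8=0, g9=0 → 0; observed 1. Eliminates g0 stuck-at-0.
Only g0 inverted output is consistent with every test.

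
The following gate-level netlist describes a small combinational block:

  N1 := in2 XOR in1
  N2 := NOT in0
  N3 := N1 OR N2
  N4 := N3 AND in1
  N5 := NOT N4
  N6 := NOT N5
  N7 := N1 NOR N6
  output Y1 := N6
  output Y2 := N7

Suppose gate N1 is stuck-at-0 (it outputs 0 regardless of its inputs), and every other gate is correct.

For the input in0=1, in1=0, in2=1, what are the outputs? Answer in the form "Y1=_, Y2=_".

Y1=0, Y2=1

Propagate with N1 forced: N1=0 [stuck-at-0], N2=0, N3=0, N4=0, N5=1, N6=0, N7=1.
So the outputs are Y1=0, Y2=1. (Without the fault they would be Y1=0, Y2=0.)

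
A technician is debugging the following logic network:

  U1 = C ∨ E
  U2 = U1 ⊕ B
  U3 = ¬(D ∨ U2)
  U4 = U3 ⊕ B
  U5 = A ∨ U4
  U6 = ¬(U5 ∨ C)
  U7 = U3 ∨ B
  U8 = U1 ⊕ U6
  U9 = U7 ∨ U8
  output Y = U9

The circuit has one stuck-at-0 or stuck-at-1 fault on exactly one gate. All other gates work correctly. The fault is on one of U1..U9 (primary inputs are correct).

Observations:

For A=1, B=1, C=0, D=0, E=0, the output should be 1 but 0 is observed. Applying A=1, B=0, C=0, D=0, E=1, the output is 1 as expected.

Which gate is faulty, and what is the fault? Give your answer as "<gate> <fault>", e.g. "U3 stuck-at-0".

U7 stuck-at-0

Fault-free values for test 1 (A=1, B=1, C=0, D=0, E=0): U1=0, U2=1, U3=0, U4=1, U5=1, U6=0, U7=1, U8=0, U9=1, giving Y=1. Observed 0.
Test 1: faults giving observed 0 are {U7 stuck-at-0, U9 stuck-at-0}.
Test 2 (A=1, B=0, C=0, D=0, E=1): fault-free U1=1, U2=1, U3=0, U4=0, U5=1, U6=0, U7=0, U8=1, U9=1 → 1; observed 1. Eliminates U9 stuck-at-0.
Only U7 stuck-at-0 is consistent with every test.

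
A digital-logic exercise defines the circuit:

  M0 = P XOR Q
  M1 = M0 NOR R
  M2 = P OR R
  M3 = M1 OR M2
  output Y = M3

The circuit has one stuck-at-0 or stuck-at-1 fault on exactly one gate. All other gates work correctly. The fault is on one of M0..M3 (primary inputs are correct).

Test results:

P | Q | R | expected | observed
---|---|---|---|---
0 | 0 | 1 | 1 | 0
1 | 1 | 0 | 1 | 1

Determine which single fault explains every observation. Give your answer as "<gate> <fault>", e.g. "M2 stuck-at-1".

Fault-free values for test 1 (P=0, Q=0, R=1): M0=0, M1=0, M2=1, M3=1, giving Y=1. Observed 0.
Test 1: faults giving observed 0 are {M2 stuck-at-0, M3 stuck-at-0}.
Test 2 (P=1, Q=1, R=0): fault-free M0=0, M1=1, M2=1, M3=1 → 1; observed 1. Eliminates M3 stuck-at-0.
Only M2 stuck-at-0 is consistent with every test.

M2 stuck-at-0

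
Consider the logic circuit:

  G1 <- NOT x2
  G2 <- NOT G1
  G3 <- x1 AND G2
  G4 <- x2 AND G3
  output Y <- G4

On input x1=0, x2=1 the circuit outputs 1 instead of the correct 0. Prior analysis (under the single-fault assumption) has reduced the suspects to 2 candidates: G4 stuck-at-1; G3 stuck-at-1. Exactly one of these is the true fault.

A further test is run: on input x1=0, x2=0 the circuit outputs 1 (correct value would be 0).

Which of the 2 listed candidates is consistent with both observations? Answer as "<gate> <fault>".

G4 stuck-at-1

Evaluate each candidate on input x1=0, x2=0:
  G4 stuck-at-1: G1=1, G2=0, G3=0, G4=1 [stuck-at-1] → 1 — matches
  G3 stuck-at-1: G1=1, G2=0, G3=1 [stuck-at-1], G4=0 → 0 — eliminated
Only G4 stuck-at-1 reproduces the observed 1.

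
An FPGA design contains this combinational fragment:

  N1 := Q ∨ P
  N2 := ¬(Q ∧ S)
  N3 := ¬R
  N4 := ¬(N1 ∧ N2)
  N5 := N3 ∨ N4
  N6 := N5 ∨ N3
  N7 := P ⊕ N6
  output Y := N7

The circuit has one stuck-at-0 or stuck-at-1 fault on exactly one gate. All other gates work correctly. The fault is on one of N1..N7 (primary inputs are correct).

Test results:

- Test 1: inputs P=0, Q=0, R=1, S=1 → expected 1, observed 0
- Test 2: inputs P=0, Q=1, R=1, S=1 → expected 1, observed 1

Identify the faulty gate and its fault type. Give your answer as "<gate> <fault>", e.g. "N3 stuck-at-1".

Fault-free values for test 1 (P=0, Q=0, R=1, S=1): N1=0, N2=1, N3=0, N4=1, N5=1, N6=1, N7=1, giving Y=1. Observed 0.
Test 1: faults giving observed 0 are {N1 stuck-at-1, N4 stuck-at-0, N5 stuck-at-0, N6 stuck-at-0, N7 stuck-at-0}.
Test 2 (P=0, Q=1, R=1, S=1): fault-free N1=1, N2=0, N3=0, N4=1, N5=1, N6=1, N7=1 → 1; observed 1. Eliminates N4 stuck-at-0, N5 stuck-at-0, N6 stuck-at-0, N7 stuck-at-0.
Only N1 stuck-at-1 is consistent with every test.

N1 stuck-at-1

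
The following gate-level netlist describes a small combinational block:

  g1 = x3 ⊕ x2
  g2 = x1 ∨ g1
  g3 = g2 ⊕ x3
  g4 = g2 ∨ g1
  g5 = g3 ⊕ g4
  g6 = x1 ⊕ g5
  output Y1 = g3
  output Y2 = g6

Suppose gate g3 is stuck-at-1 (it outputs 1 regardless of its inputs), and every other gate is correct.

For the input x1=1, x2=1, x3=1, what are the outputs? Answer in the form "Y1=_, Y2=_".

Y1=1, Y2=1

Propagate with g3 forced: g1=0, g2=1, g3=1 [stuck-at-1], g4=1, g5=0, g6=1.
So the outputs are Y1=1, Y2=1. (Without the fault they would be Y1=0, Y2=0.)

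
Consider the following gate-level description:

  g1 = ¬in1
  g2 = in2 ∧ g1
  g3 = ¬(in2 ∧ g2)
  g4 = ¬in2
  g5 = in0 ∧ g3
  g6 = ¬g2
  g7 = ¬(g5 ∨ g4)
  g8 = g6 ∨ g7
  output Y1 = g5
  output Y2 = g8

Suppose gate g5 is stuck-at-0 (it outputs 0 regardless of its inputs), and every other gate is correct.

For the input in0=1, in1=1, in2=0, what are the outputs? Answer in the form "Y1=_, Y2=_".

Y1=0, Y2=1

Propagate with g5 forced: g1=0, g2=0, g3=1, g4=1, g5=0 [stuck-at-0], g6=1, g7=0, g8=1.
So the outputs are Y1=0, Y2=1. (Without the fault they would be Y1=1, Y2=1.)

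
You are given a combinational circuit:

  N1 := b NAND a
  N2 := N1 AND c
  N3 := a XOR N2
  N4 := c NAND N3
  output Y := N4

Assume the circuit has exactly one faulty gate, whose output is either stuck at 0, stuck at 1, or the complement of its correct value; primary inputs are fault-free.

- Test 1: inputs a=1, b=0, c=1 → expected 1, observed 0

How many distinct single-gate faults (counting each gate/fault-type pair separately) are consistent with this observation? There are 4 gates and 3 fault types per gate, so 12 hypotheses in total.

8

Fault-free: N1=1, N2=1, N3=0, N4=1 → 1. Observed 0.
  N1 stuck-at-0: output 0 ✓
  N1 stuck-at-1: output 1 ✗
  N1 inverted output: output 0 ✓
  N2 stuck-at-0: output 0 ✓
  N2 stuck-at-1: output 1 ✗
  N2 inverted output: output 0 ✓
  N3 stuck-at-0: output 1 ✗
  N3 stuck-at-1: output 0 ✓
  N3 inverted output: output 0 ✓
  N4 stuck-at-0: output 0 ✓
  N4 stuck-at-1: output 1 ✗
  N4 inverted output: output 0 ✓
Consistent faults: {N1 stuck-at-0, N1 inverted output, N2 stuck-at-0, N2 inverted output, N3 stuck-at-1, N3 inverted output, N4 stuck-at-0, N4 inverted output} — 8 in all.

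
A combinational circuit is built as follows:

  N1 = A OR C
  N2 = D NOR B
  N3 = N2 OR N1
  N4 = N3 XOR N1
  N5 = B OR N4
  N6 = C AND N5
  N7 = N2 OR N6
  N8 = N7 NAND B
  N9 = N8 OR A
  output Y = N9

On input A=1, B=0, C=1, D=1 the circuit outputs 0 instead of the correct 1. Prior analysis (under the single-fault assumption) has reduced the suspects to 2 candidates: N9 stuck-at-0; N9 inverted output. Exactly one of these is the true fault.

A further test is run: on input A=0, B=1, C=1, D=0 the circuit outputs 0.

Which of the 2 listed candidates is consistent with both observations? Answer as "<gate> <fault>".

N9 stuck-at-0

Evaluate each candidate on input A=0, B=1, C=1, D=0:
  N9 stuck-at-0: N1=1, N2=0, N3=1, N4=0, N5=1, N6=1, N7=1, N8=0, N9=0 [stuck-at-0] → 0 — matches
  N9 inverted output: N1=1, N2=0, N3=1, N4=0, N5=1, N6=1, N7=1, N8=0, N9=1 [inverted output] → 1 — eliminated
Only N9 stuck-at-0 reproduces the observed 0.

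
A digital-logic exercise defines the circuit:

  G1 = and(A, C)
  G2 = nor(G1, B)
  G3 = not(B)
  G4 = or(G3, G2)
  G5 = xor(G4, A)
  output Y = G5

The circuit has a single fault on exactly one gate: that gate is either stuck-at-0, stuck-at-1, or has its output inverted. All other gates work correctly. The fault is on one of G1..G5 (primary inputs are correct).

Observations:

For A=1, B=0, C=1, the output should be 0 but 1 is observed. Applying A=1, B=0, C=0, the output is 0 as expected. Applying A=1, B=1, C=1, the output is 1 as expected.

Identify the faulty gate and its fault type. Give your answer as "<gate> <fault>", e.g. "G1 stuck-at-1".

Fault-free values for test 1 (A=1, B=0, C=1): G1=1, G2=0, G3=1, G4=1, G5=0, giving Y=0. Observed 1.
Test 1: faults giving observed 1 are {G3 stuck-at-0, G3 inverted output, G4 stuck-at-0, G4 inverted output, G5 stuck-at-1, G5 inverted output}.
Test 2 (A=1, B=0, C=0): fault-free G1=0, G2=1, G3=1, G4=1, G5=0 → 0; observed 0. Eliminates G4 stuck-at-0, G4 inverted output, G5 stuck-at-1, G5 inverted output.
Test 3 (A=1, B=1, C=1): fault-free G1=1, G2=0, G3=0, G4=0, G5=1 → 1; observed 1. Eliminates G3 inverted output.
Only G3 stuck-at-0 is consistent with every test.

G3 stuck-at-0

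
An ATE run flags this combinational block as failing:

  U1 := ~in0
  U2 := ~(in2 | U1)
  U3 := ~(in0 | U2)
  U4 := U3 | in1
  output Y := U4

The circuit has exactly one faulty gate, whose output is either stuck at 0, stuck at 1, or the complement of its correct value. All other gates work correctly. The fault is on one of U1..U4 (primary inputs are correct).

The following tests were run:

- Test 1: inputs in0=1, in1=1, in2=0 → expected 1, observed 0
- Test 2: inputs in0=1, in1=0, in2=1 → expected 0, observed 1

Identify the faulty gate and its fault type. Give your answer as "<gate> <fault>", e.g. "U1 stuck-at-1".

Fault-free values for test 1 (in0=1, in1=1, in2=0): U1=0, U2=1, U3=0, U4=1, giving Y=1. Observed 0.
Test 1: faults giving observed 0 are {U4 stuck-at-0, U4 inverted output}.
Test 2 (in0=1, in1=0, in2=1): fault-free U1=0, U2=0, U3=0, U4=0 → 0; observed 1. Eliminates U4 stuck-at-0.
Only U4 inverted output is consistent with every test.

U4 inverted output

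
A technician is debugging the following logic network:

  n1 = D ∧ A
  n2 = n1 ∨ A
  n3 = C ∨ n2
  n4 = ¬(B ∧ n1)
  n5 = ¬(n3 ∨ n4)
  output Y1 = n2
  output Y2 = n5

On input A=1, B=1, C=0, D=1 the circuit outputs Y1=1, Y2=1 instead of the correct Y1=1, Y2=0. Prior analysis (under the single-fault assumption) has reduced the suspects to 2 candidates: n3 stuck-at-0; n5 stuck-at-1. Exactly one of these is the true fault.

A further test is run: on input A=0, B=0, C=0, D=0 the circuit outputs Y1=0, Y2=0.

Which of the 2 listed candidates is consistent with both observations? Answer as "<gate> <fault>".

Evaluate each candidate on input A=0, B=0, C=0, D=0:
  n3 stuck-at-0: n1=0, n2=0, n3=0 [stuck-at-0], n4=1, n5=0 → Y1=0, Y2=0 — matches
  n5 stuck-at-1: n1=0, n2=0, n3=0, n4=1, n5=1 [stuck-at-1] → Y1=0, Y2=1 — eliminated
Only n3 stuck-at-0 reproduces the observed Y1=0, Y2=0.

n3 stuck-at-0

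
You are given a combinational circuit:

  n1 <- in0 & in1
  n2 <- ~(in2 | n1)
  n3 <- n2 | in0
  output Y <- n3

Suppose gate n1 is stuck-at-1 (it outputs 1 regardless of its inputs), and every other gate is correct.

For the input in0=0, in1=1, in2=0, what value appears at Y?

Propagate with n1 forced: n1=1 [stuck-at-1], n2=0, n3=0.
So Y = 0. (Without the fault it would be 1.)

0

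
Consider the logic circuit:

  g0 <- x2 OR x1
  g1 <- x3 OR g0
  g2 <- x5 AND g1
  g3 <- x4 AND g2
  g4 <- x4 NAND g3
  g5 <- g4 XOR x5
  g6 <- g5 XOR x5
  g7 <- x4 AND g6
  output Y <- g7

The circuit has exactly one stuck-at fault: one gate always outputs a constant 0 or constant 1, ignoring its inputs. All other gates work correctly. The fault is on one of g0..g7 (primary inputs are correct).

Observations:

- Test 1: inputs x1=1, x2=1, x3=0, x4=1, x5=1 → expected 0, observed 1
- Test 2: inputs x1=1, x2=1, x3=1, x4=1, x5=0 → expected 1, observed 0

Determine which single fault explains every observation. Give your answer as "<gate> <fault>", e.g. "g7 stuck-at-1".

g5 stuck-at-0

Fault-free values for test 1 (x1=1, x2=1, x3=0, x4=1, x5=1): g0=1, g1=1, g2=1, g3=1, g4=0, g5=1, g6=0, g7=0, giving Y=0. Observed 1.
Test 1: faults giving observed 1 are {g0 stuck-at-0, g1 stuck-at-0, g2 stuck-at-0, g3 stuck-at-0, g4 stuck-at-1, g5 stuck-at-0, g6 stuck-at-1, g7 stuck-at-1}.
Test 2 (x1=1, x2=1, x3=1, x4=1, x5=0): fault-free g0=1, g1=1, g2=0, g3=0, g4=1, g5=1, g6=1, g7=1 → 1; observed 0. Eliminates g0 stuck-at-0, g1 stuck-at-0, g2 stuck-at-0, g3 stuck-at-0, g4 stuck-at-1, g6 stuck-at-1, g7 stuck-at-1.
Only g5 stuck-at-0 is consistent with every test.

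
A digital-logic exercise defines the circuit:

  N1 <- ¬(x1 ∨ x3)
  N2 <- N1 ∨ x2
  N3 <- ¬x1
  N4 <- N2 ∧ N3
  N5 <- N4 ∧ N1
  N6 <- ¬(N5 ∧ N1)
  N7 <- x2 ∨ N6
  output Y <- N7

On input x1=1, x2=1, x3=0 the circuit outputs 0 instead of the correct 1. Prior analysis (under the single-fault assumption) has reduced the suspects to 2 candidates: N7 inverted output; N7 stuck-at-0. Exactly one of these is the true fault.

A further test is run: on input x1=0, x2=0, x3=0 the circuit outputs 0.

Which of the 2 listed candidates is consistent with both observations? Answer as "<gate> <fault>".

N7 stuck-at-0

Evaluate each candidate on input x1=0, x2=0, x3=0:
  N7 inverted output: N1=1, N2=1, N3=1, N4=1, N5=1, N6=0, N7=1 [inverted output] → 1 — eliminated
  N7 stuck-at-0: N1=1, N2=1, N3=1, N4=1, N5=1, N6=0, N7=0 [stuck-at-0] → 0 — matches
Only N7 stuck-at-0 reproduces the observed 0.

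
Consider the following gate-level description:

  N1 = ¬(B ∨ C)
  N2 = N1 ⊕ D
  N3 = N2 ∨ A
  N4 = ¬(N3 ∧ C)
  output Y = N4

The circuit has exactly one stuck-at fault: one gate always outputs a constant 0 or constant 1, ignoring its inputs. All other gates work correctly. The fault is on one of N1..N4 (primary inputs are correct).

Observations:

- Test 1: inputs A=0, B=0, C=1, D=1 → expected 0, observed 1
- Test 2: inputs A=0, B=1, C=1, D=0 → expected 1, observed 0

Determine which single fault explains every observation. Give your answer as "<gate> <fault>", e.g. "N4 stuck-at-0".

Fault-free values for test 1 (A=0, B=0, C=1, D=1): N1=0, N2=1, N3=1, N4=0, giving Y=0. Observed 1.
Test 1: faults giving observed 1 are {N1 stuck-at-1, N2 stuck-at-0, N3 stuck-at-0, N4 stuck-at-1}.
Test 2 (A=0, B=1, C=1, D=0): fault-free N1=0, N2=0, N3=0, N4=1 → 1; observed 0. Eliminates N2 stuck-at-0, N3 stuck-at-0, N4 stuck-at-1.
Only N1 stuck-at-1 is consistent with every test.

N1 stuck-at-1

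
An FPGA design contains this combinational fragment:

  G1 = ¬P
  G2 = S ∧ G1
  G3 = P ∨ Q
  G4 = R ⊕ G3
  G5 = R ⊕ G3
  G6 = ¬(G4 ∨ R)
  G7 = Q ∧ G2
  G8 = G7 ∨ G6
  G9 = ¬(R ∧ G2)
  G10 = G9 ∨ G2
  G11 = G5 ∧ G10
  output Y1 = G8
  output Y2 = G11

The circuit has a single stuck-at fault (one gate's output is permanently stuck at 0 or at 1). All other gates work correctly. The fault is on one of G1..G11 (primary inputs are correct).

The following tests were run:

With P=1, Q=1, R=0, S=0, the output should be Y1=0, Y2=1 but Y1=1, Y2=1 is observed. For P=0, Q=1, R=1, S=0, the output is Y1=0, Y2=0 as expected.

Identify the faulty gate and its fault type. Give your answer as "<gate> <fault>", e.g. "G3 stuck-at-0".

G4 stuck-at-0

Fault-free values for test 1 (P=1, Q=1, R=0, S=0): G1=0, G2=0, G3=1, G4=1, G5=1, G6=0, G7=0, G8=0, G9=1, G10=1, G11=1, giving Y1=0, Y2=1. Observed Y1=1, Y2=1.
Test 1: faults giving observed Y1=1, Y2=1 are {G2 stuck-at-1, G4 stuck-at-0, G6 stuck-at-1, G7 stuck-at-1, G8 stuck-at-1}.
Test 2 (P=0, Q=1, R=1, S=0): fault-free G1=1, G2=0, G3=1, G4=0, G5=0, G6=0, G7=0, G8=0, G9=1, G10=1, G11=0 → Y1=0, Y2=0; observed Y1=0, Y2=0. Eliminates G2 stuck-at-1, G6 stuck-at-1, G7 stuck-at-1, G8 stuck-at-1.
Only G4 stuck-at-0 is consistent with every test.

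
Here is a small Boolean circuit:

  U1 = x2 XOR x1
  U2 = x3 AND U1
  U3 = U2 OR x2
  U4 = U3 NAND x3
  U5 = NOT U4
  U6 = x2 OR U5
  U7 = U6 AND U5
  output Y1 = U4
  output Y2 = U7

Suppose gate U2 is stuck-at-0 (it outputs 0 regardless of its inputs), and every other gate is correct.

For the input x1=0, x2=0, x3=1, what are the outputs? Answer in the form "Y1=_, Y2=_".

Y1=1, Y2=0

Propagate with U2 forced: U1=0, U2=0 [stuck-at-0], U3=0, U4=1, U5=0, U6=0, U7=0.
So the outputs are Y1=1, Y2=0. (Same as the fault-free value — the fault is masked on this input.)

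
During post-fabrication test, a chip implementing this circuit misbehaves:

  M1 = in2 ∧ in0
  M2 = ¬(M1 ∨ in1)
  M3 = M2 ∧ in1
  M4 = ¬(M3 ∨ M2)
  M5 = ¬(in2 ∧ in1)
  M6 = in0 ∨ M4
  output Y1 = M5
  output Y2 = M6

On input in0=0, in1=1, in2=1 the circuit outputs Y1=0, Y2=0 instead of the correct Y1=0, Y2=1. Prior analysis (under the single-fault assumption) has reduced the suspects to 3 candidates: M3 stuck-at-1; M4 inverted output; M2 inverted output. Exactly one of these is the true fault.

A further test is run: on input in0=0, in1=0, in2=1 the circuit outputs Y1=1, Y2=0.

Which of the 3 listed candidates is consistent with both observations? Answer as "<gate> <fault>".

M3 stuck-at-1

Evaluate each candidate on input in0=0, in1=0, in2=1:
  M3 stuck-at-1: M1=0, M2=1, M3=1 [stuck-at-1], M4=0, M5=1, M6=0 → Y1=1, Y2=0 — matches
  M4 inverted output: M1=0, M2=1, M3=0, M4=1 [inverted output], M5=1, M6=1 → Y1=1, Y2=1 — eliminated
  M2 inverted output: M1=0, M2=0 [inverted output], M3=0, M4=1, M5=1, M6=1 → Y1=1, Y2=1 — eliminated
Only M3 stuck-at-1 reproduces the observed Y1=1, Y2=0.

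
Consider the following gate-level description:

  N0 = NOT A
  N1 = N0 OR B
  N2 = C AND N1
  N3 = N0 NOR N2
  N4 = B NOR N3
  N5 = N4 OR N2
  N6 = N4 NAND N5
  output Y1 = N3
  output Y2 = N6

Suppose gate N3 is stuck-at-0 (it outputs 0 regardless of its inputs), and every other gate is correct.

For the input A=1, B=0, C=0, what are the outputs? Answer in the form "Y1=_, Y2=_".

Propagate with N3 forced: N0=0, N1=0, N2=0, N3=0 [stuck-at-0], N4=1, N5=1, N6=0.
So the outputs are Y1=0, Y2=0. (Without the fault they would be Y1=1, Y2=1.)

Y1=0, Y2=0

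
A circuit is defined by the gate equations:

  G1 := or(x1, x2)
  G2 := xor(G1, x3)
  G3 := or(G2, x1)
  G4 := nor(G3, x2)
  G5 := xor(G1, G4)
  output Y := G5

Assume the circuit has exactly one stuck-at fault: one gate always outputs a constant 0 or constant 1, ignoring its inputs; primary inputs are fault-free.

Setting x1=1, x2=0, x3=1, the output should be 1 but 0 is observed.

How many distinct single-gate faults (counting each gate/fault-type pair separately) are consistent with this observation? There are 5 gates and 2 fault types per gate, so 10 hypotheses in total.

Fault-free: G1=1, G2=0, G3=1, G4=0, G5=1 → 1. Observed 0.
  G1 stuck-at-0: output 0 ✓
  G1 stuck-at-1: output 1 ✗
  G2 stuck-at-0: output 1 ✗
  G2 stuck-at-1: output 1 ✗
  G3 stuck-at-0: output 0 ✓
  G3 stuck-at-1: output 1 ✗
  G4 stuck-at-0: output 1 ✗
  G4 stuck-at-1: output 0 ✓
  G5 stuck-at-0: output 0 ✓
  G5 stuck-at-1: output 1 ✗
Consistent faults: {G1 stuck-at-0, G3 stuck-at-0, G4 stuck-at-1, G5 stuck-at-0} — 4 in all.

4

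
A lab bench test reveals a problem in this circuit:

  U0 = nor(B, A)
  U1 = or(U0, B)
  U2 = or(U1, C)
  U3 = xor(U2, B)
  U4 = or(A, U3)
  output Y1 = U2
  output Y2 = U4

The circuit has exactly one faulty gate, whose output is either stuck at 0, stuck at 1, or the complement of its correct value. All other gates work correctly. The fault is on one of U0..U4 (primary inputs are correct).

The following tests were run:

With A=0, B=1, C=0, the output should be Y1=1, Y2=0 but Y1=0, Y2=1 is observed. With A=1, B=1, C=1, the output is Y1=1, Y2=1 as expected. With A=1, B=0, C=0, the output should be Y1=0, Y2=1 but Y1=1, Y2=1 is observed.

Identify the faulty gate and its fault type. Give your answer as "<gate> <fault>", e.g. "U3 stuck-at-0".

U1 inverted output

Fault-free values for test 1 (A=0, B=1, C=0): U0=0, U1=1, U2=1, U3=0, U4=0, giving Y1=1, Y2=0. Observed Y1=0, Y2=1.
Test 1: faults giving observed Y1=0, Y2=1 are {U1 stuck-at-0, U1 inverted output, U2 stuck-at-0, U2 inverted output}.
Test 2 (A=1, B=1, C=1): fault-free U0=0, U1=1, U2=1, U3=0, U4=1 → Y1=1, Y2=1; observed Y1=1, Y2=1. Eliminates U2 stuck-at-0, U2 inverted output.
Test 3 (A=1, B=0, C=0): fault-free U0=0, U1=0, U2=0, U3=0, U4=1 → Y1=0, Y2=1; observed Y1=1, Y2=1. Eliminates U1 stuck-at-0.
Only U1 inverted output is consistent with every test.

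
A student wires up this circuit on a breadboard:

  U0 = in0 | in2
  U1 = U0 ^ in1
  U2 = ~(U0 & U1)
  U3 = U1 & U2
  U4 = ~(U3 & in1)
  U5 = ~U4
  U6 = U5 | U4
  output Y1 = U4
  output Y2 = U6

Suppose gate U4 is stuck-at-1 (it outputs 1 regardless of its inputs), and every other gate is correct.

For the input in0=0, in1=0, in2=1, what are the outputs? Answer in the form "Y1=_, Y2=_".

Y1=1, Y2=1

Propagate with U4 forced: U0=1, U1=1, U2=0, U3=0, U4=1 [stuck-at-1], U5=0, U6=1.
So the outputs are Y1=1, Y2=1. (Same as the fault-free value — the fault is masked on this input.)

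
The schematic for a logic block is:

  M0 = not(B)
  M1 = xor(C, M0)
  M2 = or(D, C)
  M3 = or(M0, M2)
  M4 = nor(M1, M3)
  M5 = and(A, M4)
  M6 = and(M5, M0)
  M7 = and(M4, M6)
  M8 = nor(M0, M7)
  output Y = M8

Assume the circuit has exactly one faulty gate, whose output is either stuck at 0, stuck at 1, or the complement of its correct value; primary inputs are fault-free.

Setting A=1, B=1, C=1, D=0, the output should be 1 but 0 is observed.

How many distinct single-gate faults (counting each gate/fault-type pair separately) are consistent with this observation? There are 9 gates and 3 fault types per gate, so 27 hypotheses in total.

6

Fault-free: M0=0, M1=1, M2=1, M3=1, M4=0, M5=0, M6=0, M7=0, M8=1 → 1. Observed 0.
  M0: stuck-at-1, inverted output ✓; others ✗
  M1: none of the 3 fault types match ✗
  M2: none of the 3 fault types match ✗
  M3: none of the 3 fault types match ✗
  M4: none of the 3 fault types match ✗
  M5: none of the 3 fault types match ✗
  M6: none of the 3 fault types match ✗
  M7: stuck-at-1, inverted output ✓; others ✗
  M8: stuck-at-0, inverted output ✓; others ✗
Consistent faults: {M0 stuck-at-1, M0 inverted output, M7 stuck-at-1, M7 inverted output, M8 stuck-at-0, M8 inverted output} — 6 in all.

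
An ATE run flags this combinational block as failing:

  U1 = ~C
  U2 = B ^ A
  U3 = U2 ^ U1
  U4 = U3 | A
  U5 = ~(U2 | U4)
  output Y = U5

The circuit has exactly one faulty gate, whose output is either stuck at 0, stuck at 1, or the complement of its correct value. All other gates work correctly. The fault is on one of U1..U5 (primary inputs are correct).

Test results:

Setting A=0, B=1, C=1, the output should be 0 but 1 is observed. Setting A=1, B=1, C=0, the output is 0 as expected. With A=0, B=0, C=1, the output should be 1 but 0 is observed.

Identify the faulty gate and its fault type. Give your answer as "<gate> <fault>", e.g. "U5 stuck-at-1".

U2 inverted output

Fault-free values for test 1 (A=0, B=1, C=1): U1=0, U2=1, U3=1, U4=1, U5=0, giving Y=0. Observed 1.
Test 1: faults giving observed 1 are {U2 stuck-at-0, U2 inverted output, U5 stuck-at-1, U5 inverted output}.
Test 2 (A=1, B=1, C=0): fault-free U1=1, U2=0, U3=1, U4=1, U5=0 → 0; observed 0. Eliminates U5 stuck-at-1, U5 inverted output.
Test 3 (A=0, B=0, C=1): fault-free U1=0, U2=0, U3=0, U4=0, U5=1 → 1; observed 0. Eliminates U2 stuck-at-0.
Only U2 inverted output is consistent with every test.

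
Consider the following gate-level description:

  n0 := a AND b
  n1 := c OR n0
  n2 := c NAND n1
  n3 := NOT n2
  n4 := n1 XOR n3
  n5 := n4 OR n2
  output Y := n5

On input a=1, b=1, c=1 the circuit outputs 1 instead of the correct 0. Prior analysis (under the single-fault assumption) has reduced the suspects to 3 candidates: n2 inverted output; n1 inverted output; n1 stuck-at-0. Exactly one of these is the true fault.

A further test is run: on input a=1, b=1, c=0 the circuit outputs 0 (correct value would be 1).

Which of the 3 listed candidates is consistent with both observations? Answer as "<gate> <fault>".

Evaluate each candidate on input a=1, b=1, c=0:
  n2 inverted output: n0=1, n1=1, n2=0 [inverted output], n3=1, n4=0, n5=0 → 0 — matches
  n1 inverted output: n0=1, n1=0 [inverted output], n2=1, n3=0, n4=0, n5=1 → 1 — eliminated
  n1 stuck-at-0: n0=1, n1=0 [stuck-at-0], n2=1, n3=0, n4=0, n5=1 → 1 — eliminated
Only n2 inverted output reproduces the observed 0.

n2 inverted output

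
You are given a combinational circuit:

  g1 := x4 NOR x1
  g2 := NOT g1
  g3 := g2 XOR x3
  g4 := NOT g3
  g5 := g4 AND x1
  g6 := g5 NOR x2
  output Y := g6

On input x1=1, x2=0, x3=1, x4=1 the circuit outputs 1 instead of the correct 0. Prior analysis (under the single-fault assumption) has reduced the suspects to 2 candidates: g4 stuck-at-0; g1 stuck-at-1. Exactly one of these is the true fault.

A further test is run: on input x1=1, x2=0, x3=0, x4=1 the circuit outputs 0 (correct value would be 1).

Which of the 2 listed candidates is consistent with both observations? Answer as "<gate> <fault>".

Evaluate each candidate on input x1=1, x2=0, x3=0, x4=1:
  g4 stuck-at-0: g1=0, g2=1, g3=1, g4=0 [stuck-at-0], g5=0, g6=1 → 1 — eliminated
  g1 stuck-at-1: g1=1 [stuck-at-1], g2=0, g3=0, g4=1, g5=1, g6=0 → 0 — matches
Only g1 stuck-at-1 reproduces the observed 0.

g1 stuck-at-1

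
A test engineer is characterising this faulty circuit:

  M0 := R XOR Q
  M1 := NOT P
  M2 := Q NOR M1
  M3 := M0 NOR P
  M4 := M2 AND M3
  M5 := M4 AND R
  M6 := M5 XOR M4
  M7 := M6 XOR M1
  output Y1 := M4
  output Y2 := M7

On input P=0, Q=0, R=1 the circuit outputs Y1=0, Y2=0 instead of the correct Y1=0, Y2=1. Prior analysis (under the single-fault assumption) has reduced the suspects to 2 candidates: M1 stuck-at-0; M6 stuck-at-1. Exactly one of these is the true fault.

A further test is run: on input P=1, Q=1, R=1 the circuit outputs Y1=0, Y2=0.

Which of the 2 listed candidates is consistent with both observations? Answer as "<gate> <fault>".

Evaluate each candidate on input P=1, Q=1, R=1:
  M1 stuck-at-0: M0=0, M1=0 [stuck-at-0], M2=0, M3=0, M4=0, M5=0, M6=0, M7=0 → Y1=0, Y2=0 — matches
  M6 stuck-at-1: M0=0, M1=0, M2=0, M3=0, M4=0, M5=0, M6=1 [stuck-at-1], M7=1 → Y1=0, Y2=1 — eliminated
Only M1 stuck-at-0 reproduces the observed Y1=0, Y2=0.

M1 stuck-at-0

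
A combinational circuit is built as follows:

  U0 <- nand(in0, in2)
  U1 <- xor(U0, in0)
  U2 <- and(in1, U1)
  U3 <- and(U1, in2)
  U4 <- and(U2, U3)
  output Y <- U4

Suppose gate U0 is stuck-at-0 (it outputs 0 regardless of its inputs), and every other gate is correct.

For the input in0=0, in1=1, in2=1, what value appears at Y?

0

Propagate with U0 forced: U0=0 [stuck-at-0], U1=0, U2=0, U3=0, U4=0.
So Y = 0. (Without the fault it would be 1.)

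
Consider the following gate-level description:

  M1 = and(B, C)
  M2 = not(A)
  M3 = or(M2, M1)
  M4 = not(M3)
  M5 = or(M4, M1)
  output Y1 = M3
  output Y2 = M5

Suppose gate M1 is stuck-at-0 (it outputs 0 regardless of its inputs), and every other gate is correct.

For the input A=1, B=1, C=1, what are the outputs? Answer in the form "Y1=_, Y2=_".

Propagate with M1 forced: M1=0 [stuck-at-0], M2=0, M3=0, M4=1, M5=1.
So the outputs are Y1=0, Y2=1. (Without the fault they would be Y1=1, Y2=1.)

Y1=0, Y2=1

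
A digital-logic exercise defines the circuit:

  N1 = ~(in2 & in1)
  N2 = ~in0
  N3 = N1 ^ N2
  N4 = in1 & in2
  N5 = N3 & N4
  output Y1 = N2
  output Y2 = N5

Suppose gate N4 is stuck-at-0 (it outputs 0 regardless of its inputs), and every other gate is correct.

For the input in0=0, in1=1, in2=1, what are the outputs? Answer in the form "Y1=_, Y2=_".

Propagate with N4 forced: N1=0, N2=1, N3=1, N4=0 [stuck-at-0], N5=0.
So the outputs are Y1=1, Y2=0. (Without the fault they would be Y1=1, Y2=1.)

Y1=1, Y2=0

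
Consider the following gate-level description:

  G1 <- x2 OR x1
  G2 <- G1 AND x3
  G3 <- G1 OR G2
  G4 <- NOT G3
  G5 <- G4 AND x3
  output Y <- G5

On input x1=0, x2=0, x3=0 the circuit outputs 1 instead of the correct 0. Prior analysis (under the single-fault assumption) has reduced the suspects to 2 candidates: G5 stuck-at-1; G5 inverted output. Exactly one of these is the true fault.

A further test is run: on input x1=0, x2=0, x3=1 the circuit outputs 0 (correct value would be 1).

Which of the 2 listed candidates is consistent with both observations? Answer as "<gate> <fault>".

Evaluate each candidate on input x1=0, x2=0, x3=1:
  G5 stuck-at-1: G1=0, G2=0, G3=0, G4=1, G5=1 [stuck-at-1] → 1 — eliminated
  G5 inverted output: G1=0, G2=0, G3=0, G4=1, G5=0 [inverted output] → 0 — matches
Only G5 inverted output reproduces the observed 0.

G5 inverted output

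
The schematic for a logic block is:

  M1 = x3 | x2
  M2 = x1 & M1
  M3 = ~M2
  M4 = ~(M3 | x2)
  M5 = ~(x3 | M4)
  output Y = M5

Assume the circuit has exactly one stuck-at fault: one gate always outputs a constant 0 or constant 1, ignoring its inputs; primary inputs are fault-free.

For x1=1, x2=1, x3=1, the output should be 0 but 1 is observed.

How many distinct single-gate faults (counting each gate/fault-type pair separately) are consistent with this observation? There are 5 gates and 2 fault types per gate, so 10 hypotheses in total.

Fault-free: M1=1, M2=1, M3=0, M4=0, M5=0 → 0. Observed 1.
  M1 stuck-at-0: output 0 ✗
  M1 stuck-at-1: output 0 ✗
  M2 stuck-at-0: output 0 ✗
  M2 stuck-at-1: output 0 ✗
  M3 stuck-at-0: output 0 ✗
  M3 stuck-at-1: output 0 ✗
  M4 stuck-at-0: output 0 ✗
  M4 stuck-at-1: output 0 ✗
  M5 stuck-at-0: output 0 ✗
  M5 stuck-at-1: output 1 ✓
Consistent faults: {M5 stuck-at-1} — 1 in all.

1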